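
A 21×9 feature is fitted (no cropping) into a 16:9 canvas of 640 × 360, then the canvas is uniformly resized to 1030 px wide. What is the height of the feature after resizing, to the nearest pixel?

In the 640×360 frame the feature fills the width: height = 640 × 9/21 ≈ 274.29 px.
Resizing to 1030 px wide multiplies everything by 1.6094: 274.29 → 441.43 px.

441 px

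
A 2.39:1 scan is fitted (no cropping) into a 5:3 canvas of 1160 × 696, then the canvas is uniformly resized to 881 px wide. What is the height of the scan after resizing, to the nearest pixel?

At 1160×696 the scan is width-limited, so height = 1160 / 2.390 ≈ 485.36 px.
Resizing to 881 px wide multiplies everything by 0.7595: 485.36 → 368.62 px.

369 px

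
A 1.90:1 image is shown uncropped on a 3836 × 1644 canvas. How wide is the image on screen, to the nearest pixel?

Since 1.900 < 2.333, the image is height-limited.
That makes the image 3123.60 px wide (1644 × 1.900).

3124 px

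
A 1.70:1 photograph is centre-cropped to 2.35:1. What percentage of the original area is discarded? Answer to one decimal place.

27.7%

Going from 1.70:1 to 2.35:1 means cutting height while keeping width.
Fraction kept = (1.700)/(2.350) ≈ 72.34%, so 27.66% is lost.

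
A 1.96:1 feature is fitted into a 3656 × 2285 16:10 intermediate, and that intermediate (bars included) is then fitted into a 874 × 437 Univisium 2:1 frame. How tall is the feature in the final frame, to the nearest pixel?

357 px

First fit — 1.96:1 into 3656×2285 spans the width: 3656.00 × 1865.31.
Second fit — the 16:10 canvas into 874×437 spans the height: 699.20 × 437.00 (×0.1912 from 3656×2285).
Applying the same ×0.1912: 1865.31 → 356.73.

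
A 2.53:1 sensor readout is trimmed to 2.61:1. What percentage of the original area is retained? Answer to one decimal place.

2.61:1 is wider than 2.53:1, so the crop keeps the full width and trims the height.
(2.530)/(2.610) ≈ 0.969 of the area survives.

96.9%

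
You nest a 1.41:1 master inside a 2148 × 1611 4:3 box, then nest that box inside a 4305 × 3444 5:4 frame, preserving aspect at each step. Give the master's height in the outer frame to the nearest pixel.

3053 px

Inside the 2148×1611 canvas the master is width-limited at 2148.00 × 1523.40.
4:3 in 4305×3444: fills the width, so the intermediate becomes 4305.00 × 3228.75 — a scale of ×2.0042.
So the master's height is 1523.40 × 2.0042 ≈ 3053.19.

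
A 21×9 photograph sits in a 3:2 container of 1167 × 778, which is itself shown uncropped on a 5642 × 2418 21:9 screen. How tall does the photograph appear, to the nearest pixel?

First fit — 21×9 into 1167×778 spans the width: 1167.00 × 500.14.
Second fit — the 3:2 canvas into 5642×2418 spans the height: 3627.00 × 2418.00 (×3.1080 from 1167×778).
Applying the same ×3.1080: 500.14 → 1554.43.

1554 px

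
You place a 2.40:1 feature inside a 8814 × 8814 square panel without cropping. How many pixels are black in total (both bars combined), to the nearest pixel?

45317181 pixels

Since 2.400 > 1.000, the feature is width-limited.
The feature is 8814 / 2.400 ≈ 3672.5000 px tall.
Leftover height: 8814 − 3672.5000 = 5141.5000 px.
Across the 8814-px span: 5141.5000 × 8814 ≈ 45317181 px.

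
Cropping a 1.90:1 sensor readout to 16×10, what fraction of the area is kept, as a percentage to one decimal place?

84.2%

16×10 is narrower than 1.90:1, so the crop keeps the full height and trims the width.
Fraction kept = (1.600)/(1.900) ≈ 84.21%.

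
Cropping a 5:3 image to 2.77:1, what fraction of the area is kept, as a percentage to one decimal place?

The width stays; only height is cut (since 2.77:1 is wider than 5:3).
(1.667)/(2.770) ≈ 0.602 of the area survives.

60.2%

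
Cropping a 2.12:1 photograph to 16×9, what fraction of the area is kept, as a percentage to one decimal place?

The height stays; only width is cut (since 16×9 is narrower than 2.12:1).
Area ratio = (1.778)/(2.120) = 83.86% retained.

83.9%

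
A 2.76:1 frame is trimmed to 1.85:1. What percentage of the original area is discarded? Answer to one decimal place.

Going from 2.76:1 to 1.85:1 means cutting width while keeping height.
(1.850)/(2.760) ≈ 0.670 of the area survives, leaving 32.97% discarded.

33.0%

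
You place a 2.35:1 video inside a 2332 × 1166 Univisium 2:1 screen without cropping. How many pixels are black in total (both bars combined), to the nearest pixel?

Since 2.350 > 2.000, the video is width-limited.
Content height = 2332 / 2.350 ≈ 992.3404 px.
1166 − 992.3404 = 173.6596 px of bars.
That's 173.6596 × 2332 ≈ 404974 black pixels.

404974 pixels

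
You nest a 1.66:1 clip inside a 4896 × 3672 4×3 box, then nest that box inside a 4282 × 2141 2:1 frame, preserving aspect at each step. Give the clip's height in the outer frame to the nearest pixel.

Inside the 4896×3672 canvas the clip is width-limited at 4896.00 × 2949.40.
4×3 in 4282×2141: fills the height, so the intermediate becomes 2854.67 × 2141.00 — a scale of ×0.5831.
The clip scales with it: height 2949.40 × 0.5831 ≈ 1719.68.

1720 px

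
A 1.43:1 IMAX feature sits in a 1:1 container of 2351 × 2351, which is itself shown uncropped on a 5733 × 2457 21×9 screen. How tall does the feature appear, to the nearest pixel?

First fit — 1.43:1 IMAX into 2351×2351 spans the width: 2351.00 × 1644.06.
Second fit — the 1:1 canvas into 5733×2457 spans the height: 2457.00 × 2457.00 (×1.0451 from 2351×2351).
Applying the same ×1.0451: 1644.06 → 1718.18.

1718 px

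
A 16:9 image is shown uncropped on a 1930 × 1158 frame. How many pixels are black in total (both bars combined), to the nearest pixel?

16:9 (1.778) > 5:3 (1.667), so the image fills the width.
That makes the image 1085.6250 px tall (1930 × 9/16).
1158 − 1085.6250 = 72.3750 px of bars.
That's 72.3750 × 1930 ≈ 139684 black pixels.

139684 pixels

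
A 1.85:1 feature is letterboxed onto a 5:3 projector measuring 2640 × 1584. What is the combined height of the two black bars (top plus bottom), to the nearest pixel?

157 px

1.85:1 is wider than 5:3, so it spans the full width.
Content height = 2640 / 1.850 ≈ 1427.03 px.
Black = 1584 − 1427.03 = 156.97 px.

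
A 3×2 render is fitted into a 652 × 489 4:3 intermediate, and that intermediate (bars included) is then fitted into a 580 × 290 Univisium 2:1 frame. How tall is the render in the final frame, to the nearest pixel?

First fit — 3×2 into 652×489 spans the width: 652.00 × 434.67.
4:3 in 580×290: fills the height, so the intermediate becomes 386.67 × 290.00 — a scale of ×0.5930.
The render scales with it: height 434.67 × 0.5930 ≈ 257.78.

258 px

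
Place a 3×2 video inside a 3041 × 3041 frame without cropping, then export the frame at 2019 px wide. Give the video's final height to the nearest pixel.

1346 px

In the 3041×3041 frame the video fills the width: height = 3041 × 2/3 ≈ 2027.33 px.
Resizing to 2019 px wide multiplies everything by 0.6639: 2027.33 → 1346.00 px.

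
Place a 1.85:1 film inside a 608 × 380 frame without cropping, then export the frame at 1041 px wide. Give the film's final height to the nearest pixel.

In the 608×380 frame the film fills the width: height = 608 / 1.850 ≈ 328.65 px.
Scaling 608 → 1041 is ×1.7122, so the height becomes 328.65 × 1.7122 ≈ 562.70 px.

563 px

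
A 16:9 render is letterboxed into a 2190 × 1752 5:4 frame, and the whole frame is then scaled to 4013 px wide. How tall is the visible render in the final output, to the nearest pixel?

In the 2190×1752 frame the render fills the width: height = 2190 × 9/16 ≈ 1231.88 px.
The frame scales by 4013/2190 = 1.8324; 1231.88 × 1.8324 ≈ 2257.31 px.

2257 px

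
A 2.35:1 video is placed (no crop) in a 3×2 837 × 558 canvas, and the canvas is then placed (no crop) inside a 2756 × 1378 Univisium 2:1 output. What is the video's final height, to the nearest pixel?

880 px

2.35:1 in 837×558: fills the width, so the video is 837.00 × 356.17.
Second fit — the 3×2 canvas into 2756×1378 spans the height: 2067.00 × 1378.00 (×2.4695 from 837×558).
The video scales with it: height 356.17 × 2.4695 ≈ 879.57.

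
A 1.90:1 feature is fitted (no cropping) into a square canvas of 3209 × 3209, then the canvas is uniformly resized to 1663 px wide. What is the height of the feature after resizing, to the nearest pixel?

875 px

Fitted into 3209×3209, the feature spans the width; its height is 3209 / 1.900 ≈ 1688.95 px.
The frame scales by 1663/3209 = 0.5182; 1688.95 × 0.5182 ≈ 875.26 px.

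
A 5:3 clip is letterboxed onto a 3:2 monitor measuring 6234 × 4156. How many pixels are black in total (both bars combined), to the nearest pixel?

2590850 pixels

5:3 (1.667) > 3:2 (1.500), so the clip fills the width.
The clip is 6234 × 3/5 ≈ 3740.4000 px tall.
Black = 4156 − 3740.4000 = 415.6000 px.
Across the 6234-px span: 415.6000 × 6234 ≈ 2590850 px.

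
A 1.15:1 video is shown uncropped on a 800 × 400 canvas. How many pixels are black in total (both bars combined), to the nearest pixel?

1.15:1 (1.150) < 2:1 (2.000), so the video fills the height.
That makes the image 460.0000 px wide (400 × 1.150).
Black = 800 − 460.0000 = 340.0000 px.
Bar area = 340.0000 × 400 ≈ 136000 px.

136000 pixels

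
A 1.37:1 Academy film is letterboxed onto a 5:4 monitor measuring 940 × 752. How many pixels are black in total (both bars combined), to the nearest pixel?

61916 pixels

1.37:1 Academy (1.370) > 5:4 (1.250), so the film fills the width.
Content height = 940 / 1.370 ≈ 686.1314 px.
752 − 686.1314 = 65.8686 px of bars.
Across the 940-px span: 65.8686 × 940 ≈ 61916 px.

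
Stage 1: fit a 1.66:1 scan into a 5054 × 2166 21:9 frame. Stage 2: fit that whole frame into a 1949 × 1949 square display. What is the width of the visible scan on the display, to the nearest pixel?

1387 px

1.66:1 in 5054×2166: fills the height, so the scan is 3595.56 × 2166.00.
21:9 in 1949×1949: fills the width, so the intermediate becomes 1949.00 × 835.29 — a scale of ×0.3856.
Applying the same ×0.3856: 3595.56 → 1386.57.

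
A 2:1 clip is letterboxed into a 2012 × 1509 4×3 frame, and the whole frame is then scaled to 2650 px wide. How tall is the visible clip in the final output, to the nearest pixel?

In the 2012×1509 frame the clip fills the width: height = 2012 × 1/2 ≈ 1006.00 px.
The frame scales by 2650/2012 = 1.3171; 1006.00 × 1.3171 ≈ 1325.00 px.

1325 px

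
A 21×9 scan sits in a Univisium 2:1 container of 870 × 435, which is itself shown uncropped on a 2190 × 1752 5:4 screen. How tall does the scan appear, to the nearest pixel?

939 px

First fit — 21×9 into 870×435 spans the width: 870.00 × 372.86.
Univisium 2:1 in 2190×1752: fills the width, so the intermediate becomes 2190.00 × 1095.00 — a scale of ×2.5172.
Applying the same ×2.5172: 372.86 → 938.57.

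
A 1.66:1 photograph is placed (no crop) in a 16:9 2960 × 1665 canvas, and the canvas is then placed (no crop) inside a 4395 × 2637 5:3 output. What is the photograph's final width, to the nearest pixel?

Inside the 2960×1665 canvas the photograph is height-limited at 2763.90 × 1665.00.
Second fit — the 16:9 canvas into 4395×2637 spans the width: 4395.00 × 2472.19 (×1.4848 from 2960×1665).
The photograph scales with it: width 2763.90 × 1.4848 ≈ 4103.83.

4104 px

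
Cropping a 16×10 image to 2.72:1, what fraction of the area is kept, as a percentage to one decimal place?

2.72:1 is wider than 16×10, so the crop keeps the full width and trims the height.
Area ratio = (1.600)/(2.720) = 58.82% retained.

58.8%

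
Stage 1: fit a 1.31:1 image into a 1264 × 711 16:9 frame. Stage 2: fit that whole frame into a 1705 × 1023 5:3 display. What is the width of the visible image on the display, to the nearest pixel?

1.31:1 in 1264×711: fills the height, so the image is 931.41 × 711.00.
16:9 in 1705×1023: fills the width, so the intermediate becomes 1705.00 × 959.06 — a scale of ×1.3489.
Applying the same ×1.3489: 931.41 → 1256.37.

1256 px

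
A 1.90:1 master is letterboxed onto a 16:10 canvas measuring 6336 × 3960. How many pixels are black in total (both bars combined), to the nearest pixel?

1.90:1 is wider than 16:10, so it spans the full width.
The master is 6336 / 1.900 ≈ 3334.7368 px tall.
3960 − 3334.7368 = 625.2632 px of bars.
Across the 6336-px span: 625.2632 × 6336 ≈ 3961667 px.

3961667 pixels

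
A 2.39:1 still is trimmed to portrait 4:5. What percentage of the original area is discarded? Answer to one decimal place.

66.5%

Going from 2.39:1 to portrait 4:5 means cutting width while keeping height.
(0.800)/(2.390) ≈ 0.335 of the area survives, leaving 66.53% discarded.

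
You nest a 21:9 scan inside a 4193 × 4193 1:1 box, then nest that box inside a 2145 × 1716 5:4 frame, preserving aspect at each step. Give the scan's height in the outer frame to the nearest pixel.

First fit — 21:9 into 4193×4193 spans the width: 4193.00 × 1797.00.
The 1:1 canvas is height-limited in 2145×1716, giving 1716.00 × 1716.00; scale factor 0.4093.
Applying the same ×0.4093: 1797.00 → 735.43.

735 px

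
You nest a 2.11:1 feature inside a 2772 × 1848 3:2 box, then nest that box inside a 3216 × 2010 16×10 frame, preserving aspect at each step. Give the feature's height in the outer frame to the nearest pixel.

1429 px

Inside the 2772×1848 canvas the feature is width-limited at 2772.00 × 1313.74.
Second fit — the 3:2 canvas into 3216×2010 spans the height: 3015.00 × 2010.00 (×1.0877 from 2772×1848).
So the feature's height is 1313.74 × 1.0877 ≈ 1428.91.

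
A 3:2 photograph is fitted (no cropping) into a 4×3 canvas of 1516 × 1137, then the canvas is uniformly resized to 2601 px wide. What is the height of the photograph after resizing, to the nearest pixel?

1734 px

In the 1516×1137 frame the photograph fills the width: height = 1516 × 2/3 ≈ 1010.67 px.
Scaling 1516 → 2601 is ×1.7157, so the height becomes 1010.67 × 1.7157 ≈ 1734.00 px.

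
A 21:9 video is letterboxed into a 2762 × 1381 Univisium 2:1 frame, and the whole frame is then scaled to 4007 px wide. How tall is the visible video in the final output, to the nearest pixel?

1717 px

In the 2762×1381 frame the video fills the width: height = 2762 × 9/21 ≈ 1183.71 px.
Scaling 2762 → 4007 is ×1.4508, so the height becomes 1183.71 × 1.4508 ≈ 1717.29 px.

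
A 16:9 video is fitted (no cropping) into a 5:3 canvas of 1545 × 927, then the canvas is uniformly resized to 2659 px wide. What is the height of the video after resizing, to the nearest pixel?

1496 px

At 1545×927 the video is width-limited, so height = 1545 × 9/16 ≈ 869.06 px.
Resizing to 2659 px wide multiplies everything by 1.7210: 869.06 → 1495.69 px.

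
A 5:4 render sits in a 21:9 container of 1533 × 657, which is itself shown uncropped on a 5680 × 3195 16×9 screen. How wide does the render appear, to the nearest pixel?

Inside the 1533×657 canvas the render is height-limited at 821.25 × 657.00.
21:9 in 5680×3195: fills the width, so the intermediate becomes 5680.00 × 2434.29 — a scale of ×3.7052.
Applying the same ×3.7052: 821.25 → 3042.86.

3043 px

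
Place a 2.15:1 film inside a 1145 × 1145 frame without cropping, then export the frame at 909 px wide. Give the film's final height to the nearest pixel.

423 px

At 1145×1145 the film is width-limited, so height = 1145 / 2.150 ≈ 532.56 px.
Scaling 1145 → 909 is ×0.7939, so the height becomes 532.56 × 0.7939 ≈ 422.79 px.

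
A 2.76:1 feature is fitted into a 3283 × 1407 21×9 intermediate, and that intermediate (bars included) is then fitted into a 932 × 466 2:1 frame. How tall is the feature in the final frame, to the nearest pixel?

338 px

First fit — 2.76:1 into 3283×1407 spans the width: 3283.00 × 1189.49.
The 21×9 canvas is width-limited in 932×466, giving 932.00 × 399.43; scale factor 0.2839.
So the feature's height is 1189.49 × 0.2839 ≈ 337.68.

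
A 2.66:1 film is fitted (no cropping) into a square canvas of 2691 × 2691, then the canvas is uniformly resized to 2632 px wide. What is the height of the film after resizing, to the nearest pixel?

989 px

Fitted into 2691×2691, the film spans the width; its height is 2691 / 2.660 ≈ 1011.65 px.
Resizing to 2632 px wide multiplies everything by 0.9781: 1011.65 → 989.47 px.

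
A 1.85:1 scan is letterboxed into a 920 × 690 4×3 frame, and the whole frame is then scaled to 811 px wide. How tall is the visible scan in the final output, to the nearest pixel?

438 px

Fitted into 920×690, the scan spans the width; its height is 920 / 1.850 ≈ 497.30 px.
Resizing to 811 px wide multiplies everything by 0.8815: 497.30 → 438.38 px.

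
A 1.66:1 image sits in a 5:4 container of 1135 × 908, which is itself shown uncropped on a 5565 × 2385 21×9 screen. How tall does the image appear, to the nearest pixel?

1.66:1 in 1135×908: fills the width, so the image is 1135.00 × 683.73.
Second fit — the 5:4 canvas into 5565×2385 spans the height: 2981.25 × 2385.00 (×2.6267 from 1135×908).
The image scales with it: height 683.73 × 2.6267 ≈ 1795.93.

1796 px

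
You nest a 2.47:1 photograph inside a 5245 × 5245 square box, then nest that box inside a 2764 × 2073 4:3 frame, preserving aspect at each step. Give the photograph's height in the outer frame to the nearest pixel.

839 px

Inside the 5245×5245 canvas the photograph is width-limited at 5245.00 × 2123.48.
Second fit — the square canvas into 2764×2073 spans the height: 2073.00 × 2073.00 (×0.3952 from 5245×5245).
The photograph scales with it: height 2123.48 × 0.3952 ≈ 839.27.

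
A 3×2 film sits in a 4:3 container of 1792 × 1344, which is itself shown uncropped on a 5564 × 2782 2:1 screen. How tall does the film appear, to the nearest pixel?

Inside the 1792×1344 canvas the film is width-limited at 1792.00 × 1194.67.
Second fit — the 4:3 canvas into 5564×2782 spans the height: 3709.33 × 2782.00 (×2.0699 from 1792×1344).
So the film's height is 1194.67 × 2.0699 ≈ 2472.89.

2473 px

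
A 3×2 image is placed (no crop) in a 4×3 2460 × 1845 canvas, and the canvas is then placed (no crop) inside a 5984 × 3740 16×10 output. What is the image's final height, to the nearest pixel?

3324 px

Inside the 2460×1845 canvas the image is width-limited at 2460.00 × 1640.00.
4×3 in 5984×3740: fills the height, so the intermediate becomes 4986.67 × 3740.00 — a scale of ×2.0271.
The image scales with it: height 1640.00 × 2.0271 ≈ 3324.44.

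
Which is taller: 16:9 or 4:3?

16:9 = 1.778 and 4:3 = 1.333; 1.778 > 1.333. The smaller width-to-height ratio is the taller frame.

4:3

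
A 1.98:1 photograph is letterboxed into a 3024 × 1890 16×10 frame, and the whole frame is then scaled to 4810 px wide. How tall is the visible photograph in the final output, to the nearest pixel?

At 3024×1890 the photograph is width-limited, so height = 3024 / 1.980 ≈ 1527.27 px.
Resizing to 4810 px wide multiplies everything by 1.5906: 1527.27 → 2429.29 px.

2429 px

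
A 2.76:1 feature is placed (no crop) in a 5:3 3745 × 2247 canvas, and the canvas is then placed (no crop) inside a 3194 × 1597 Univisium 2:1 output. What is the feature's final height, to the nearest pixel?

Inside the 3745×2247 canvas the feature is width-limited at 3745.00 × 1356.88.
5:3 in 3194×1597: fills the height, so the intermediate becomes 2661.67 × 1597.00 — a scale of ×0.7107.
Applying the same ×0.7107: 1356.88 → 964.37.

964 px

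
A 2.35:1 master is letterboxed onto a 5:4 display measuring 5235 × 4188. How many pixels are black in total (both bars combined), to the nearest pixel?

10262382 pixels

2.35:1 (2.350) > 5:4 (1.250), so the master fills the width.
Content height = 5235 / 2.350 ≈ 2227.6596 px.
4188 − 2227.6596 = 1960.3404 px of bars.
Bar area = 1960.3404 × 5235 ≈ 10262382 px.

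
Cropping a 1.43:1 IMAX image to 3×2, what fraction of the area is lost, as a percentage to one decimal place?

The width stays; only height is cut (since 3×2 is wider than 1.43:1 IMAX).
(1.430)/(1.500) ≈ 0.953 of the area survives, leaving 4.67% discarded.

4.7%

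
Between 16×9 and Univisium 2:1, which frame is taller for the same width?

16×9 = 1.778 and Univisium 2:1 = 2; 2 > 1.778. The smaller width-to-height ratio is the taller frame.

16×9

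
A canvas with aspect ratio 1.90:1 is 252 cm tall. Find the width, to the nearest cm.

252 × 1.900 = 478.80.

479 cm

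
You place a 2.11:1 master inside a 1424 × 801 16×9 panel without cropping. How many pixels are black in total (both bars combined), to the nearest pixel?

Since 2.110 > 1.778, the master is width-limited.
The master is 1424 / 2.110 ≈ 674.8815 px tall.
801 − 674.8815 = 126.1185 px of bars.
Bar area = 126.1185 × 1424 ≈ 179593 px.

179593 pixels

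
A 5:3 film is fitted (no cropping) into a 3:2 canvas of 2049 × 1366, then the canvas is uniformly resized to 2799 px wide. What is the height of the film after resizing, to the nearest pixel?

1679 px

Fitted into 2049×1366, the film spans the width; its height is 2049 × 3/5 ≈ 1229.40 px.
Scaling 2049 → 2799 is ×1.3660, so the height becomes 1229.40 × 1.3660 ≈ 1679.40 px.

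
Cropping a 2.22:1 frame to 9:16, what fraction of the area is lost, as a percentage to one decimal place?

74.7%

Going from 2.22:1 to 9:16 means cutting width while keeping height.
Fraction kept = (0.562)/(2.220) ≈ 25.34%, so 74.66% is lost.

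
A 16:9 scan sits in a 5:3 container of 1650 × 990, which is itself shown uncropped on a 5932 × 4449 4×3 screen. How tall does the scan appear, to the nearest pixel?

3337 px

16:9 in 1650×990: fills the width, so the scan is 1650.00 × 928.12.
Second fit — the 5:3 canvas into 5932×4449 spans the width: 5932.00 × 3559.20 (×3.5952 from 1650×990).
The scan scales with it: height 928.12 × 3.5952 ≈ 3336.75.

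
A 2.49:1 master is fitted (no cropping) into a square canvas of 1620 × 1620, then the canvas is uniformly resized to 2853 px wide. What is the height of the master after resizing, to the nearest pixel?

1146 px

At 1620×1620 the master is width-limited, so height = 1620 / 2.490 ≈ 650.60 px.
Resizing to 2853 px wide multiplies everything by 1.7611: 650.60 → 1145.78 px.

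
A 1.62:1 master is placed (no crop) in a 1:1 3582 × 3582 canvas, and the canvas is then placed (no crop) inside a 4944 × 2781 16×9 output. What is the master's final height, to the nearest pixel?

1717 px

1.62:1 in 3582×3582: fills the width, so the master is 3582.00 × 2211.11.
1:1 in 4944×2781: fills the height, so the intermediate becomes 2781.00 × 2781.00 — a scale of ×0.7764.
The master scales with it: height 2211.11 × 0.7764 ≈ 1716.67.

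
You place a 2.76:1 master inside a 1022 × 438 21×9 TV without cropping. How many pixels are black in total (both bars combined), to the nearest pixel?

2.76:1 is wider than 21×9, so it spans the full width.
That makes the image 370.2899 px tall (1022 / 2.760).
Black = 438 − 370.2899 = 67.7101 px.
Bar area = 67.7101 × 1022 ≈ 69200 px.

69200 pixels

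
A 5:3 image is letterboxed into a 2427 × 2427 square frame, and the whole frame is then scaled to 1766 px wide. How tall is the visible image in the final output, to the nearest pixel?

At 2427×2427 the image is width-limited, so height = 2427 × 3/5 ≈ 1456.20 px.
Resizing to 1766 px wide multiplies everything by 0.7276: 1456.20 → 1059.60 px.

1060 px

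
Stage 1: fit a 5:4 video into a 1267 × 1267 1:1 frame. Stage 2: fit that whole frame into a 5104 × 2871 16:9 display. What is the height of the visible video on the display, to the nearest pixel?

2297 px

5:4 in 1267×1267: fills the width, so the video is 1267.00 × 1013.60.
The 1:1 canvas is height-limited in 5104×2871, giving 2871.00 × 2871.00; scale factor 2.2660.
Applying the same ×2.2660: 1013.60 → 2296.80.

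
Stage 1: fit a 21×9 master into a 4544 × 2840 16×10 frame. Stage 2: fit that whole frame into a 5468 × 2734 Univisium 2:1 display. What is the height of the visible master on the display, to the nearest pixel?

Inside the 4544×2840 canvas the master is width-limited at 4544.00 × 1947.43.
16×10 in 5468×2734: fills the height, so the intermediate becomes 4374.40 × 2734.00 — a scale of ×0.9627.
The master scales with it: height 1947.43 × 0.9627 ≈ 1874.74.

1875 px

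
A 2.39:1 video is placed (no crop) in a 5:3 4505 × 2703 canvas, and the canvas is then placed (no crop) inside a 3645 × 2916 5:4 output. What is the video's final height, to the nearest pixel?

First fit — 2.39:1 into 4505×2703 spans the width: 4505.00 × 1884.94.
The 5:3 canvas is width-limited in 3645×2916, giving 3645.00 × 2187.00; scale factor 0.8091.
Applying the same ×0.8091: 1884.94 → 1525.10.

1525 px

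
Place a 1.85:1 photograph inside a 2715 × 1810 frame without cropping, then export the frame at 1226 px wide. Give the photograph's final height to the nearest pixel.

Fitted into 2715×1810, the photograph spans the width; its height is 2715 / 1.850 ≈ 1467.57 px.
Resizing to 1226 px wide multiplies everything by 0.4516: 1467.57 → 662.70 px.

663 px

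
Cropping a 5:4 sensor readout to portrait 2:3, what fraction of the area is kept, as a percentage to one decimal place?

53.3%

The height stays; only width is cut (since portrait 2:3 is narrower than 5:4).
Fraction kept = (0.667)/(1.250) ≈ 53.33%.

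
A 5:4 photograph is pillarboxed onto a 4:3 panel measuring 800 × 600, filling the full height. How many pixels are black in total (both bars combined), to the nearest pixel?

30000 pixels

Content width = 600 × 5/4 ≈ 750.0000 px.
800 − 750.0000 = 50.0000 px of bars.
Across the 600-px span: 50.0000 × 600 ≈ 30000 px.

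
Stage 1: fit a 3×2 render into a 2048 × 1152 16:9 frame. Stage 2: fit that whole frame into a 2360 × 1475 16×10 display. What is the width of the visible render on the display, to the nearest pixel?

3×2 in 2048×1152: fills the height, so the render is 1728.00 × 1152.00.
16:9 in 2360×1475: fills the width, so the intermediate becomes 2360.00 × 1327.50 — a scale of ×1.1523.
The render scales with it: width 1728.00 × 1.1523 ≈ 1991.25.

1991 px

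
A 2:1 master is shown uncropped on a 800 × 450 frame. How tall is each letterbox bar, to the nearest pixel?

Since 2.000 > 1.778, the master is width-limited.
The master is 800 × 1/2 ≈ 400.00 px tall.
Leftover height: 450 − 400.00 = 50.00 px → 25.00 each side.

25 px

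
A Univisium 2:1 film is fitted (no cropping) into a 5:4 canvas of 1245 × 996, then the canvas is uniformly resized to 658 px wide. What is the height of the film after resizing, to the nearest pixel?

In the 1245×996 frame the film fills the width: height = 1245 × 1/2 ≈ 622.50 px.
Resizing to 658 px wide multiplies everything by 0.5285: 622.50 → 329.00 px.

329 px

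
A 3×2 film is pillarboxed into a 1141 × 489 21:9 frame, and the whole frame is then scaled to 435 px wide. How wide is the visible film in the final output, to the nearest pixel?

280 px

At 1141×489 the film is height-limited, so width = 489 × 3/2 ≈ 733.50 px.
The frame scales by 435/1141 = 0.3812; 733.50 × 0.3812 ≈ 279.64 px.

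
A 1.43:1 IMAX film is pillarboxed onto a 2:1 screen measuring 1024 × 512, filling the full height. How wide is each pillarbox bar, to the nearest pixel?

146 px

Content width = 512 × 1.430 ≈ 732.16 px.
1024 − 732.16 = 291.84 px of bars (145.92 each).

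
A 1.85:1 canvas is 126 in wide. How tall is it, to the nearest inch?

At 1.85:1, 126 / 1.850 ≈ 68.11.

68 in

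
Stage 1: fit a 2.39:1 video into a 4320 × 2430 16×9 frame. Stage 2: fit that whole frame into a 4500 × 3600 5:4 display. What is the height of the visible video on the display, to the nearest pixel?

1883 px

Inside the 4320×2430 canvas the video is width-limited at 4320.00 × 1807.53.
Second fit — the 16×9 canvas into 4500×3600 spans the width: 4500.00 × 2531.25 (×1.0417 from 4320×2430).
Applying the same ×1.0417: 1807.53 → 1882.85.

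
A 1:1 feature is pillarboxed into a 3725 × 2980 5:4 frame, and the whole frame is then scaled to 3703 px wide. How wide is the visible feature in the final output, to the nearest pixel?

2962 px

Fitted into 3725×2980, the feature spans the height; its width is 2980 × 1/1 ≈ 2980.00 px.
Scaling 3725 → 3703 is ×0.9941, so the width becomes 2980.00 × 0.9941 ≈ 2962.40 px.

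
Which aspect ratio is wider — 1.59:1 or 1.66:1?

1.66:1

1.59 and 1.66; 1.66 > 1.59.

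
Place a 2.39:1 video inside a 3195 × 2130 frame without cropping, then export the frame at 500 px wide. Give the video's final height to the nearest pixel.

At 3195×2130 the video is width-limited, so height = 3195 / 2.390 ≈ 1336.82 px.
The frame scales by 500/3195 = 0.1565; 1336.82 × 0.1565 ≈ 209.21 px.

209 px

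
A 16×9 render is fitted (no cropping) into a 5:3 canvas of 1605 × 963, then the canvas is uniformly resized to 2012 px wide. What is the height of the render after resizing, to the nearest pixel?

1132 px

Fitted into 1605×963, the render spans the width; its height is 1605 × 9/16 ≈ 902.81 px.
Resizing to 2012 px wide multiplies everything by 1.2536: 902.81 → 1131.75 px.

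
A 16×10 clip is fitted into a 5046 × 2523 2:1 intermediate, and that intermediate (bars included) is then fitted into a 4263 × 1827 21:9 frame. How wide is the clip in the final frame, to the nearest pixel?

2923 px

First fit — 16×10 into 5046×2523 spans the height: 4036.80 × 2523.00.
2:1 in 4263×1827: fills the height, so the intermediate becomes 3654.00 × 1827.00 — a scale of ×0.7241.
So the clip's width is 4036.80 × 0.7241 ≈ 2923.20.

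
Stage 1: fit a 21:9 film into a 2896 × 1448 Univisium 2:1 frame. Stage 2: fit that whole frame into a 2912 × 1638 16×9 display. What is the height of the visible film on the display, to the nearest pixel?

1248 px

21:9 in 2896×1448: fills the width, so the film is 2896.00 × 1241.14.
The Univisium 2:1 canvas is width-limited in 2912×1638, giving 2912.00 × 1456.00; scale factor 1.0055.
The film scales with it: height 1241.14 × 1.0055 ≈ 1248.00.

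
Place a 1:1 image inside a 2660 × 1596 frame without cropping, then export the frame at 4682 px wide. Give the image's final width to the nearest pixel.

Fitted into 2660×1596, the image spans the height; its width is 1596 × 1/1 ≈ 1596.00 px.
Resizing to 4682 px wide multiplies everything by 1.7602: 1596.00 → 2809.20 px.

2809 px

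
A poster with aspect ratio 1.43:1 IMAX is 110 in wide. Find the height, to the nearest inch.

77 in

Height = 110 / 1.430 = 76.92.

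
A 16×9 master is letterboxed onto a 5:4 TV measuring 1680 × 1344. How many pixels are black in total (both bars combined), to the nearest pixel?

670320 pixels

Since 1.778 > 1.250, the master is width-limited.
That makes the image 945.0000 px tall (1680 × 9/16).
Leftover height: 1344 − 945.0000 = 399.0000 px.
That's 399.0000 × 1680 ≈ 670320 black pixels.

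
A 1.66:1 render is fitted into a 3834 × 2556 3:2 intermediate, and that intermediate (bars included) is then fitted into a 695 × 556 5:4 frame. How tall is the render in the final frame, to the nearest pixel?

Inside the 3834×2556 canvas the render is width-limited at 3834.00 × 2309.64.
Second fit — the 3:2 canvas into 695×556 spans the width: 695.00 × 463.33 (×0.1813 from 3834×2556).
So the render's height is 2309.64 × 0.1813 ≈ 418.67.

419 px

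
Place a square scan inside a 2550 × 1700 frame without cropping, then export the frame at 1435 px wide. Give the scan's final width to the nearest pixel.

957 px

Fitted into 2550×1700, the scan spans the height; its width is 1700 × 1/1 ≈ 1700.00 px.
The frame scales by 1435/2550 = 0.5627; 1700.00 × 0.5627 ≈ 956.67 px.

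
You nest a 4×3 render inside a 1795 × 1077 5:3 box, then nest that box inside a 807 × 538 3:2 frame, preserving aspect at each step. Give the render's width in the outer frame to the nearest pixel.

Inside the 1795×1077 canvas the render is height-limited at 1436.00 × 1077.00.
The 5:3 canvas is width-limited in 807×538, giving 807.00 × 484.20; scale factor 0.4496.
Applying the same ×0.4496: 1436.00 → 645.60.

646 px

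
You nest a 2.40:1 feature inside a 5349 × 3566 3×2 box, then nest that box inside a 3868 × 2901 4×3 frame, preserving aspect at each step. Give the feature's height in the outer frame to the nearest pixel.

1612 px

First fit — 2.40:1 into 5349×3566 spans the width: 5349.00 × 2228.75.
3×2 in 3868×2901: fills the width, so the intermediate becomes 3868.00 × 2578.67 — a scale of ×0.7231.
Applying the same ×0.7231: 2228.75 → 1611.67.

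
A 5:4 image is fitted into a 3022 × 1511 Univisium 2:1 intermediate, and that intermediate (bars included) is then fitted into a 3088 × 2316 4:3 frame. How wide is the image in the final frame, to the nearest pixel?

First fit — 5:4 into 3022×1511 spans the height: 1888.75 × 1511.00.
Univisium 2:1 in 3088×2316: fills the width, so the intermediate becomes 3088.00 × 1544.00 — a scale of ×1.0218.
So the image's width is 1888.75 × 1.0218 ≈ 1930.00.

1930 px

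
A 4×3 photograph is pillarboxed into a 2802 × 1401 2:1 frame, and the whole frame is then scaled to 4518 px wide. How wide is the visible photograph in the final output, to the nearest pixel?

Fitted into 2802×1401, the photograph spans the height; its width is 1401 × 4/3 ≈ 1868.00 px.
Resizing to 4518 px wide multiplies everything by 1.6124: 1868.00 → 3012.00 px.

3012 px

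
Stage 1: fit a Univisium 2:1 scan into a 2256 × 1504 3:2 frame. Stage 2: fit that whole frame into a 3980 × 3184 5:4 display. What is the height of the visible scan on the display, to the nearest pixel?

1990 px

First fit — Univisium 2:1 into 2256×1504 spans the width: 2256.00 × 1128.00.
The 3:2 canvas is width-limited in 3980×3184, giving 3980.00 × 2653.33; scale factor 1.7642.
The scan scales with it: height 1128.00 × 1.7642 ≈ 1990.00.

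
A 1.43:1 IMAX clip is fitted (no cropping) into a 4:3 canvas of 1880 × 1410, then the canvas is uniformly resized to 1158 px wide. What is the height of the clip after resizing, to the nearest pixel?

810 px

Fitted into 1880×1410, the clip spans the width; its height is 1880 / 1.430 ≈ 1314.69 px.
Resizing to 1158 px wide multiplies everything by 0.6160: 1314.69 → 809.79 px.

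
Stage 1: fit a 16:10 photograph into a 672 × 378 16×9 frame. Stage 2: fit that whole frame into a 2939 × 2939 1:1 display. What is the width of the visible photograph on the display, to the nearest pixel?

First fit — 16:10 into 672×378 spans the height: 604.80 × 378.00.
Second fit — the 16×9 canvas into 2939×2939 spans the width: 2939.00 × 1653.19 (×4.3735 from 672×378).
The photograph scales with it: width 604.80 × 4.3735 ≈ 2645.10.

2645 px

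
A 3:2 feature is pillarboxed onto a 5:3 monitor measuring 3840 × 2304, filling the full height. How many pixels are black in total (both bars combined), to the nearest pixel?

The feature is 2304 × 3/2 ≈ 3456.0000 px wide.
Black = 3840 − 3456.0000 = 384.0000 px.
That's 384.0000 × 2304 ≈ 884736 black pixels.

884736 pixels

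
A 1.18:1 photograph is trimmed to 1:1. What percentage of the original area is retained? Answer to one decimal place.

84.7%

The height stays; only width is cut (since 1:1 is narrower than 1.18:1).
(1.000)/(1.180) ≈ 0.847 of the area survives.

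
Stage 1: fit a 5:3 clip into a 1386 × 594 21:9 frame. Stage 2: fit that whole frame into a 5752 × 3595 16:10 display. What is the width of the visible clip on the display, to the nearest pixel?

Inside the 1386×594 canvas the clip is height-limited at 990.00 × 594.00.
The 21:9 canvas is width-limited in 5752×3595, giving 5752.00 × 2465.14; scale factor 4.1501.
Applying the same ×4.1501: 990.00 → 4108.57.

4109 px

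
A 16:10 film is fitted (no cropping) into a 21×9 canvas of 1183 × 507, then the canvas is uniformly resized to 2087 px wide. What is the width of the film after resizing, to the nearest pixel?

1431 px

At 1183×507 the film is height-limited, so width = 507 × 16/10 ≈ 811.20 px.
The frame scales by 2087/1183 = 1.7642; 811.20 × 1.7642 ≈ 1431.09 px.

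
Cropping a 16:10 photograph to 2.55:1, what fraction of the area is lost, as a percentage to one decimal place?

37.3%

2.55:1 is wider than 16:10, so the crop keeps the full width and trims the height.
(1.600)/(2.550) ≈ 0.627 of the area survives, leaving 37.25% discarded.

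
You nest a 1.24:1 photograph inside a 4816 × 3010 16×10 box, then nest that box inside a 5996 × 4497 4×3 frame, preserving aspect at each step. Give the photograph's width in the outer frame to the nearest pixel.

4647 px

1.24:1 in 4816×3010: fills the height, so the photograph is 3732.40 × 3010.00.
The 16×10 canvas is width-limited in 5996×4497, giving 5996.00 × 3747.50; scale factor 1.2450.
The photograph scales with it: width 3732.40 × 1.2450 ≈ 4646.90.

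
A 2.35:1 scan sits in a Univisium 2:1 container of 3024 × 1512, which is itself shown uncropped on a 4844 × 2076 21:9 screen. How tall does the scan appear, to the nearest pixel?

1767 px

Inside the 3024×1512 canvas the scan is width-limited at 3024.00 × 1286.81.
Univisium 2:1 in 4844×2076: fills the height, so the intermediate becomes 4152.00 × 2076.00 — a scale of ×1.3730.
The scan scales with it: height 1286.81 × 1.3730 ≈ 1766.81.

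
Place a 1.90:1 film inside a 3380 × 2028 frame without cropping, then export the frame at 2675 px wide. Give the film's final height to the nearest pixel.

In the 3380×2028 frame the film fills the width: height = 3380 / 1.900 ≈ 1778.95 px.
The frame scales by 2675/3380 = 0.7914; 1778.95 × 0.7914 ≈ 1407.89 px.

1408 px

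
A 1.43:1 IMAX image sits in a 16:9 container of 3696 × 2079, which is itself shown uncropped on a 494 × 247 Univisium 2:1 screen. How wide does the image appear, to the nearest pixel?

1.43:1 IMAX in 3696×2079: fills the height, so the image is 2972.97 × 2079.00.
The 16:9 canvas is height-limited in 494×247, giving 439.11 × 247.00; scale factor 0.1188.
Applying the same ×0.1188: 2972.97 → 353.21.

353 px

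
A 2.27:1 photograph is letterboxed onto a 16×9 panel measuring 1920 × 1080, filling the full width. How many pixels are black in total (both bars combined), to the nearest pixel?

Content height = 1920 / 2.270 ≈ 845.8150 px.
Leftover height: 1080 − 845.8150 = 234.1850 px.
That's 234.1850 × 1920 ≈ 449635 black pixels.

449635 pixels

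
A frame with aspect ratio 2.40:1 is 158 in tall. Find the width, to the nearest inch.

Width = 158 × 2.400 = 379.20.

379 in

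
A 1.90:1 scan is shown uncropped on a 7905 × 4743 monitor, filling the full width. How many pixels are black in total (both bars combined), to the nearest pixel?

4604454 pixels

Content height = 7905 / 1.900 ≈ 4160.5263 px.
Leftover height: 4743 − 4160.5263 = 582.4737 px.
Across the 7905-px span: 582.4737 × 7905 ≈ 4604454 px.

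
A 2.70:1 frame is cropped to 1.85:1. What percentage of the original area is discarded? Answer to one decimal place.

The height stays; only width is cut (since 1.85:1 is narrower than 2.70:1).
Fraction kept = (1.850)/(2.700) ≈ 68.52%, so 31.48% is lost.

31.5%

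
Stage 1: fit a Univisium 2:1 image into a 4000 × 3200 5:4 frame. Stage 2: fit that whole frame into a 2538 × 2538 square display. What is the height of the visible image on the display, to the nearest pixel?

Univisium 2:1 in 4000×3200: fills the width, so the image is 4000.00 × 2000.00.
5:4 in 2538×2538: fills the width, so the intermediate becomes 2538.00 × 2030.40 — a scale of ×0.6345.
The image scales with it: height 2000.00 × 0.6345 ≈ 1269.00.

1269 px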